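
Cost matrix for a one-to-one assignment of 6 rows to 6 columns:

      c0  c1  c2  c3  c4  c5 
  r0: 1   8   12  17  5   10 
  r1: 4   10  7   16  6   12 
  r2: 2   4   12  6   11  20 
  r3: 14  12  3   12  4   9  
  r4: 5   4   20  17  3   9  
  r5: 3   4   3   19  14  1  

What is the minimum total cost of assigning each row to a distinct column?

Minimum assignment cost: 21

optimal assignment: row0→col0 (cost 1), row1→col4 (cost 6), row2→col3 (cost 6), row3→col2 (cost 3), row4→col1 (cost 4), row5→col5 (cost 1)
total = 1 + 6 + 6 + 3 + 4 + 1 = 21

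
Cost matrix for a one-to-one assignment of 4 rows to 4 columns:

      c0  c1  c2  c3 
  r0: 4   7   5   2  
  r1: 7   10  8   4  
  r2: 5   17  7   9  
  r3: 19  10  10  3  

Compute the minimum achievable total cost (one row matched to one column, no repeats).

Minimum assignment cost: 23

one of 2 optimal assignments: row0→col1 (cost 7), row1→col2 (cost 8), row2→col0 (cost 5), row3→col3 (cost 3)
total = 7 + 8 + 5 + 3 = 23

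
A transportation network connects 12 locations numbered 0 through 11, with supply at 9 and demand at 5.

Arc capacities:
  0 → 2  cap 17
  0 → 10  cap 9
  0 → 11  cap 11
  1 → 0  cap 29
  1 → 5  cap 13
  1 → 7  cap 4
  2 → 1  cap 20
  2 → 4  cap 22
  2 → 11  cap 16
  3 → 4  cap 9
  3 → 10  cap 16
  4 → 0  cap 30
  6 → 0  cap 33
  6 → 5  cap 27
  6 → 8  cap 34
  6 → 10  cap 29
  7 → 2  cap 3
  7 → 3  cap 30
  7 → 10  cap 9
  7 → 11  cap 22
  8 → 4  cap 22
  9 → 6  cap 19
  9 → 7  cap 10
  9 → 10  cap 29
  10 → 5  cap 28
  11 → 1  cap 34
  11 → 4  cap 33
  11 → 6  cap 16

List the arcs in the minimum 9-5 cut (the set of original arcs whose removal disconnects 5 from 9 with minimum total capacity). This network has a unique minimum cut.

augment #1: 9→6→5 push 19
augment #2: 9→10→5 push 28
augment #3: 9→7→2→1→5 push 3
augment #4: 9→7→11→1→5 push 7
max flow = 57; residual-reachable set from 9 gives S-side
cut edges (S→T): {(9,6), (9,7), (10,5)} total cap 57

Min-cut arcs: {(9,6), (9,7), (10,5)} (total capacity 57)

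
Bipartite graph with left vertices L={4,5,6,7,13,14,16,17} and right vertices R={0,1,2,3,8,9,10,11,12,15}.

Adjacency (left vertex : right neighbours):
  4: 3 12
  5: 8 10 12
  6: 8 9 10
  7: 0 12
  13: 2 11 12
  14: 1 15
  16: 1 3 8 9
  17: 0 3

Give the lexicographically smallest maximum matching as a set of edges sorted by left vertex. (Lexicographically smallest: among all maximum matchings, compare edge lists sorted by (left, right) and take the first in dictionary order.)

Lex-smallest maximum matching: {(4,3), (5,8), (6,9), (7,12), (13,2), (14,15), (16,1), (17,0)}

|M| = 8 (so the lex-smallest maximum matching has 8 edges)
process left vertices in ascending order; for each, take the smallest-labelled available neighbour that still permits 8 edges overall, or leave it unmatched if none does
lex-smallest matching: {4-3, 5-8, 6-9, 7-12, 13-2, 14-15, 16-1, 17-0}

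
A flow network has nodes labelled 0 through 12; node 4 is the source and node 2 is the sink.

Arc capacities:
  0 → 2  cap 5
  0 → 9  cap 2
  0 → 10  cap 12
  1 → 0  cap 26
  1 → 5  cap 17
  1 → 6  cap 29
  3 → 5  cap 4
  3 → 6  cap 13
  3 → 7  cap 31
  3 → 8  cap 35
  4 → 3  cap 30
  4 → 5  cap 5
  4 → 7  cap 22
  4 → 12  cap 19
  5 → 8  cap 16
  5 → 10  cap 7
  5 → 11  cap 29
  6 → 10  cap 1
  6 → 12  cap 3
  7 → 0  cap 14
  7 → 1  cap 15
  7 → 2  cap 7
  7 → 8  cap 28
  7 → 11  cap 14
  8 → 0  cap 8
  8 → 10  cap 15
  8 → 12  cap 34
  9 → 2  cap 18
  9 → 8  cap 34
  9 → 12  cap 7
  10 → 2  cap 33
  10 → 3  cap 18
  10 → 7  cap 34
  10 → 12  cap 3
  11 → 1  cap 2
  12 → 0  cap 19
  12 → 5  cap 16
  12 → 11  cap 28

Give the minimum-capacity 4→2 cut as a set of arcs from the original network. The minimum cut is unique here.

Min-cut arcs: {(0,2), (0,9), (7,2), (10,2)} (total capacity 47)

augment #1: 4→7→2 push 7
augment #2: 4→5→10→2 push 5
augment #3: 4→7→0→2 push 5
augment #4: 4→3→5→10→2 push 2
augment #5: 4→3→6→10→2 push 1
augment #6: 4→3→8→10→2 push 15
augment #7: 4→7→0→9→2 push 2
augment #8: 4→7→0→10→2 push 7
augment #9: 4→12→0→10→2 push 3
max flow = 47; residual-reachable set from 4 gives S-side
cut edges (S→T): {(0,2), (0,9), (7,2), (10,2)} total cap 47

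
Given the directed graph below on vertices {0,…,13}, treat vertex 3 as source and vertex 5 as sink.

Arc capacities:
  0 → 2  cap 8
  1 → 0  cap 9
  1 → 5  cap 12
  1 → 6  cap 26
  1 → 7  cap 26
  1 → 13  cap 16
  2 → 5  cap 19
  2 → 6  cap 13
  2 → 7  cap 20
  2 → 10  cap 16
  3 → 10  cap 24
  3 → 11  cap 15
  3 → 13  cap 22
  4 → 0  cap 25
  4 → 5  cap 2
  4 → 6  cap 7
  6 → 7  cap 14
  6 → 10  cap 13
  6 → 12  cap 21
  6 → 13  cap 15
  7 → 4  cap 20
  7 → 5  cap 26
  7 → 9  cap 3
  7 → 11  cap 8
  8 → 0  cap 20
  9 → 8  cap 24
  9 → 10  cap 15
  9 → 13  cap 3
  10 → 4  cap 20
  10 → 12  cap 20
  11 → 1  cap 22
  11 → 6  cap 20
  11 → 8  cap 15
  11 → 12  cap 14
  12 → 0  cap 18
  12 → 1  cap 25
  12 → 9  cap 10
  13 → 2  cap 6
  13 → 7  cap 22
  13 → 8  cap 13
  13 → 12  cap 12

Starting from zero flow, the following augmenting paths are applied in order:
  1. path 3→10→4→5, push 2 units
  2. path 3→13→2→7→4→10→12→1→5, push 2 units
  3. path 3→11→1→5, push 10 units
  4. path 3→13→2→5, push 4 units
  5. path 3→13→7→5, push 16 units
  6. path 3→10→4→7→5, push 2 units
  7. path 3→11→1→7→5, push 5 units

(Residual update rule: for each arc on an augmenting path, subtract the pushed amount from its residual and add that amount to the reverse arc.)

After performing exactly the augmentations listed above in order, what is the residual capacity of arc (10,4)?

after path 1 (3→10→4→5, push 2): res(10,4)=18
after path 2 (3→13→2→7→4→10→12→1→5, push 2): res(10,4)=20
after path 3 (3→11→1→5, push 10): res(10,4)=20
after path 4 (3→13→2→5, push 4): res(10,4)=20
after path 5 (3→13→7→5, push 16): res(10,4)=20
after path 6 (3→10→4→7→5, push 2): res(10,4)=18
after path 7 (3→11→1→7→5, push 5): res(10,4)=18

Residual capacity of (10,4): 18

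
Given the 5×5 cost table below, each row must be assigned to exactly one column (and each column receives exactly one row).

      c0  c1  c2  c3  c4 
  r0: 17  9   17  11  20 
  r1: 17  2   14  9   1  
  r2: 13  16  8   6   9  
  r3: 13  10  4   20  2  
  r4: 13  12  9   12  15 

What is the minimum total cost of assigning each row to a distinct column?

Minimum assignment cost: 33

optimal assignment: row0→col1 (cost 9), row1→col4 (cost 1), row2→col3 (cost 6), row3→col2 (cost 4), row4→col0 (cost 13)
total = 9 + 1 + 6 + 4 + 13 = 33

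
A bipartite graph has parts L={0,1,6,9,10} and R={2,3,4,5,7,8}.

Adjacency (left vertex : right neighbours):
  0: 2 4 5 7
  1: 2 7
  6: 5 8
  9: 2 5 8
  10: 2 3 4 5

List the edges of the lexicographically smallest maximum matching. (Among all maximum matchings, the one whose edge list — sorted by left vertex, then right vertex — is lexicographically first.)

Lex-smallest maximum matching: {(0,2), (1,7), (6,5), (9,8), (10,3)}

|M| = 5 (so the lex-smallest maximum matching has 5 edges)
process left vertices in ascending order; for each, take the smallest-labelled available neighbour that still permits 5 edges overall, or leave it unmatched if none does
lex-smallest matching: {0-2, 1-7, 6-5, 9-8, 10-3}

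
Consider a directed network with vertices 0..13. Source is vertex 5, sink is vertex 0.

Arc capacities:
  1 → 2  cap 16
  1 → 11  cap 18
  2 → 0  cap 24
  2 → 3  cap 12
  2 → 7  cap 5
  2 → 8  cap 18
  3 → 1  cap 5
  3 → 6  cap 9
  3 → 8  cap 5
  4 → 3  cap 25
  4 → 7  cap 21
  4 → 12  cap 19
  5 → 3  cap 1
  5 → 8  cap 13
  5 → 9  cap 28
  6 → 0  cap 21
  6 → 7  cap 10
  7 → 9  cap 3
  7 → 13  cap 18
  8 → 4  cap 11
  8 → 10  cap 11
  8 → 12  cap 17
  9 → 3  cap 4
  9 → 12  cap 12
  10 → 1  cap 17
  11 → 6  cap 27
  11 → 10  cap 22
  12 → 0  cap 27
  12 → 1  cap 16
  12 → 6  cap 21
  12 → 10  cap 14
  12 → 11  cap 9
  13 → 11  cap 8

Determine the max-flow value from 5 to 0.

augment #1: 5→3→6→0 bottleneck 1, total now 1
augment #2: 5→8→12→0 bottleneck 13, total now 14
augment #3: 5→9→12→0 bottleneck 12, total now 26
augment #4: 5→9→3→6→0 bottleneck 4, total now 30

Maximum flow value: 30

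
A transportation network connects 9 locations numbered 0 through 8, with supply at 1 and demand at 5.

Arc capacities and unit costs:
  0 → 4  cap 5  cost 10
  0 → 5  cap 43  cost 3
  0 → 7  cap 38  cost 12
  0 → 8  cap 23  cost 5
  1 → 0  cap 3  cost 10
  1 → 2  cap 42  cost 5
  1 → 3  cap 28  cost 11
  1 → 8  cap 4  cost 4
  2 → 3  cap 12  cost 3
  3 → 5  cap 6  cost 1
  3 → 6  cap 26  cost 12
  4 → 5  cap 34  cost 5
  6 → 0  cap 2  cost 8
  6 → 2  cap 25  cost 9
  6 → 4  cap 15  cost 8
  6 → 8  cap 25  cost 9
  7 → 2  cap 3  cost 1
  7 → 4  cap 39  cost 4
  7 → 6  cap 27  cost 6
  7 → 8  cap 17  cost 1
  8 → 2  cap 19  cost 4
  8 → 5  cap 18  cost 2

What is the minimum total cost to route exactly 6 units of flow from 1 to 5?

shortest-cost path #1: 1→8→5 push 4 @ unit cost 6 (adds 24)
shortest-cost path #2: 1→2→3→5 push 2 @ unit cost 9 (adds 18)
total cost = 42

Minimum cost for 6 units: 42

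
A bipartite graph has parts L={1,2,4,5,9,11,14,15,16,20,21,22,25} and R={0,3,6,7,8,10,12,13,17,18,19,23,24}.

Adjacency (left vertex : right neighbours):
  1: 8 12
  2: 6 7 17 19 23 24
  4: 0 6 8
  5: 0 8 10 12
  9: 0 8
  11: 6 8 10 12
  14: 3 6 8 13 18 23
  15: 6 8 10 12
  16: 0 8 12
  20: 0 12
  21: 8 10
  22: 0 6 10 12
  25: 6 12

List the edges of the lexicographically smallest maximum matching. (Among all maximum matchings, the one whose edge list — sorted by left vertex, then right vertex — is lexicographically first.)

|M| = 7 (so the lex-smallest maximum matching has 7 edges)
process left vertices in ascending order; for each, take the smallest-labelled available neighbour that still permits 7 edges overall, or leave it unmatched if none does
lex-smallest matching: {1-8, 2-7, 4-0, 5-10, 11-6, 14-3, 15-12}

Lex-smallest maximum matching: {(1,8), (2,7), (4,0), (5,10), (11,6), (14,3), (15,12)}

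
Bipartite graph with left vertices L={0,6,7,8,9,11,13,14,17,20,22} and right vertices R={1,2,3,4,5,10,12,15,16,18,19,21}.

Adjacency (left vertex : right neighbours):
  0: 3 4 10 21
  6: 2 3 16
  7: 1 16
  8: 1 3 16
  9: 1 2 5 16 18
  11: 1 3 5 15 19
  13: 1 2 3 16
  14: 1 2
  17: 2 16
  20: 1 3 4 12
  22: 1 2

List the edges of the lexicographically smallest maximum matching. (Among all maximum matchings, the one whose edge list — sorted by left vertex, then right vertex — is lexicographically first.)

Lex-smallest maximum matching: {(0,4), (6,2), (7,1), (8,3), (9,5), (11,15), (13,16), (20,12)}

|M| = 8 (so the lex-smallest maximum matching has 8 edges)
process left vertices in ascending order; for each, take the smallest-labelled available neighbour that still permits 8 edges overall, or leave it unmatched if none does
lex-smallest matching: {0-4, 6-2, 7-1, 8-3, 9-5, 11-15, 13-16, 20-12}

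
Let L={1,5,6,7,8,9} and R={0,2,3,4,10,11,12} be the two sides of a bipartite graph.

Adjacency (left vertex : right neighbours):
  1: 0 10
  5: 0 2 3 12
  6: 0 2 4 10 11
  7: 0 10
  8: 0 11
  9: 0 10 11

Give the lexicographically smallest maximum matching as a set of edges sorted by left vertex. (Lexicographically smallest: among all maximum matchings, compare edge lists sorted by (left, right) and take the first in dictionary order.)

|M| = 5 (so the lex-smallest maximum matching has 5 edges)
process left vertices in ascending order; for each, take the smallest-labelled available neighbour that still permits 5 edges overall, or leave it unmatched if none does
lex-smallest matching: {1-0, 5-2, 6-4, 7-10, 8-11}

Lex-smallest maximum matching: {(1,0), (5,2), (6,4), (7,10), (8,11)}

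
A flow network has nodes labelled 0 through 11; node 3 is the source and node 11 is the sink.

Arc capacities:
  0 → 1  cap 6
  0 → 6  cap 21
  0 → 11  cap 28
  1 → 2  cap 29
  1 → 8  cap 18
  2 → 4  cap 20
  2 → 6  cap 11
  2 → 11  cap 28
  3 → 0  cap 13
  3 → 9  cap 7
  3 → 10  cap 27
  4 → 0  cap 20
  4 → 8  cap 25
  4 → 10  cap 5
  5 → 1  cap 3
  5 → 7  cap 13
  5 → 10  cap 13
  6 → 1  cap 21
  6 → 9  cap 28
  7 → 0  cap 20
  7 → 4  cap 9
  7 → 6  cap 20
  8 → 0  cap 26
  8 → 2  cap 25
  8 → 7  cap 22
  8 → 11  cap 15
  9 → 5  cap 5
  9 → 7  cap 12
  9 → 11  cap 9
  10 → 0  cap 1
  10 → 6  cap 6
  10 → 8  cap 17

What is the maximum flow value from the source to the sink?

augment #1: 3→0→11 bottleneck 13, total now 13
augment #2: 3→9→11 bottleneck 7, total now 20
augment #3: 3→10→0→11 bottleneck 1, total now 21
augment #4: 3→10→8→11 bottleneck 15, total now 36
augment #5: 3→10→6→9→11 bottleneck 2, total now 38
augment #6: 3→10→8→0→11 bottleneck 2, total now 40
augment #7: 3→10→6→1→2→11 bottleneck 4, total now 44

Maximum flow value: 44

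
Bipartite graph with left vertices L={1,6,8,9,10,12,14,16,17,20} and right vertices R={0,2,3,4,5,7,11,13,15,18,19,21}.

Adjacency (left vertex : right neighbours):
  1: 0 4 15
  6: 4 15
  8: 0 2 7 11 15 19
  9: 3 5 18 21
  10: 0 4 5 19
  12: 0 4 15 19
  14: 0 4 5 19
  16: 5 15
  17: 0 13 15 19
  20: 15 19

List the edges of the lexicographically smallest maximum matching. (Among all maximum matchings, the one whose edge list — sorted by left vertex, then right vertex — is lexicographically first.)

Lex-smallest maximum matching: {(1,0), (6,4), (8,2), (9,3), (10,5), (12,15), (14,19), (17,13)}

|M| = 8 (so the lex-smallest maximum matching has 8 edges)
process left vertices in ascending order; for each, take the smallest-labelled available neighbour that still permits 8 edges overall, or leave it unmatched if none does
lex-smallest matching: {1-0, 6-4, 8-2, 9-3, 10-5, 12-15, 14-19, 17-13}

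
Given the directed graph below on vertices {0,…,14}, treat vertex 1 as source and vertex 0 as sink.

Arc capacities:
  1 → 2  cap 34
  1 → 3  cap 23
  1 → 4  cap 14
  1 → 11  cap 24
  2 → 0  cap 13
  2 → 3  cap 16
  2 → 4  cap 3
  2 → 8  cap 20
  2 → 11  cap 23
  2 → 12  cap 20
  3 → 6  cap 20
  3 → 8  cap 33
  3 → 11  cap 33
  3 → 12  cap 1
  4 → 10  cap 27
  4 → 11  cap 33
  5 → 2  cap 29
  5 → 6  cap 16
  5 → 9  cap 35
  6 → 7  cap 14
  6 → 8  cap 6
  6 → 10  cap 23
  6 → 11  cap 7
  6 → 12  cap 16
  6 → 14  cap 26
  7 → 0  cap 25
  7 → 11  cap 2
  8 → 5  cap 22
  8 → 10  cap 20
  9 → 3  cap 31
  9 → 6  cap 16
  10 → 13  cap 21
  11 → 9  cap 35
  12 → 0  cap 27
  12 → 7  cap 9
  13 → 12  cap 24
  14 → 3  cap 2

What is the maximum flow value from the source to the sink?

Maximum flow value: 63

augment #1: 1→2→0 bottleneck 13, total now 13
augment #2: 1→2→12→0 bottleneck 20, total now 33
augment #3: 1→3→12→0 bottleneck 1, total now 34
augment #4: 1→3→6→7→0 bottleneck 14, total now 48
augment #5: 1→3→6→12→0 bottleneck 6, total now 54
augment #6: 1→4→10→13→12→7→0 bottleneck 9, total now 63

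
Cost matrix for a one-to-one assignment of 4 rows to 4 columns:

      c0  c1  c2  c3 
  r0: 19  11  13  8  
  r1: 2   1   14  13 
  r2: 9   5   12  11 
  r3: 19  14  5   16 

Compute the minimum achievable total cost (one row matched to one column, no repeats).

optimal assignment: row0→col3 (cost 8), row1→col0 (cost 2), row2→col1 (cost 5), row3→col2 (cost 5)
total = 8 + 2 + 5 + 5 = 20

Minimum assignment cost: 20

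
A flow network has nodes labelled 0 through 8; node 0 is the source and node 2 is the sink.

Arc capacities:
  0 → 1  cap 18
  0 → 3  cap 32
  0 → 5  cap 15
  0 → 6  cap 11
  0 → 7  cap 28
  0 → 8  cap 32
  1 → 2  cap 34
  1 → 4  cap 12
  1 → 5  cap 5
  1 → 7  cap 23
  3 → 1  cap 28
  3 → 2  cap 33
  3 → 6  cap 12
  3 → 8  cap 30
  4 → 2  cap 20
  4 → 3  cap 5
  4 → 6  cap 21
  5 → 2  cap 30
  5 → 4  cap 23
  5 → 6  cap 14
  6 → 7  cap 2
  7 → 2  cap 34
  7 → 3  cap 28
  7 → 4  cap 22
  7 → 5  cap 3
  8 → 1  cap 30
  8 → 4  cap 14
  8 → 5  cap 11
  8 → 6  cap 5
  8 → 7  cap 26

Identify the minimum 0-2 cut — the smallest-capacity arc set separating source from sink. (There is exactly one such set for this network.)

Min-cut arcs: {(0,1), (0,3), (0,5), (0,7), (0,8), (6,7)} (total capacity 127)

augment #1: 0→1→2 push 18
augment #2: 0→3→2 push 32
augment #3: 0→5→2 push 15
augment #4: 0→7→2 push 28
augment #5: 0→6→7→2 push 2
augment #6: 0→8→1→2 push 16
augment #7: 0→8→4→2 push 14
augment #8: 0→8→5→2 push 2
max flow = 127; residual-reachable set from 0 gives S-side
cut edges (S→T): {(0,1), (0,3), (0,5), (0,7), (0,8), (6,7)} total cap 127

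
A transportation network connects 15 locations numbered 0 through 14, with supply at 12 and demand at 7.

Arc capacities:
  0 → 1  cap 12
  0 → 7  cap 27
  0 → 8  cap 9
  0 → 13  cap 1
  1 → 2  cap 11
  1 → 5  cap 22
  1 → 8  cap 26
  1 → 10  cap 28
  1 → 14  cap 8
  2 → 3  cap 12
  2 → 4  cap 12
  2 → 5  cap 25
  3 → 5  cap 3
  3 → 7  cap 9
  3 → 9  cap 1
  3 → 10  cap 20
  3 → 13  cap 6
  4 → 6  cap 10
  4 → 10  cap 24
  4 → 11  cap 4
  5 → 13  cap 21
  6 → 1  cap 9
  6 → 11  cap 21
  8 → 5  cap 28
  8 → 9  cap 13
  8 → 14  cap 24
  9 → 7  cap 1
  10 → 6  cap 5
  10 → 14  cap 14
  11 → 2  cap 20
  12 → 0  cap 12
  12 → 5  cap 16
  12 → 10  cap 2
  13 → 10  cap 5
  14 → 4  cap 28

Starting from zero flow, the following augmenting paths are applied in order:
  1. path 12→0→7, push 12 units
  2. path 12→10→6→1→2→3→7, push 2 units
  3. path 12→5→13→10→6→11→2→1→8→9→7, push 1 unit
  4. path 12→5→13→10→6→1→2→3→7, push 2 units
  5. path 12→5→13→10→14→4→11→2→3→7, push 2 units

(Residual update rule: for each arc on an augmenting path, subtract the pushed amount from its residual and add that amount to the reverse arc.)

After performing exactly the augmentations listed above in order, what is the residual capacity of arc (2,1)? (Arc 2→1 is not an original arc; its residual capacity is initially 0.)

Residual capacity of (2,1): 3

after path 1 (12→0→7, push 12): res(2,1)=0
after path 2 (12→10→6→1→2→3→7, push 2): res(2,1)=2
after path 3 (12→5→13→10→6→11→2→1→8→9→7, push 1): res(2,1)=1
after path 4 (12→5→13→10→6→1→2→3→7, push 2): res(2,1)=3
after path 5 (12→5→13→10→14→4→11→2→3→7, push 2): res(2,1)=3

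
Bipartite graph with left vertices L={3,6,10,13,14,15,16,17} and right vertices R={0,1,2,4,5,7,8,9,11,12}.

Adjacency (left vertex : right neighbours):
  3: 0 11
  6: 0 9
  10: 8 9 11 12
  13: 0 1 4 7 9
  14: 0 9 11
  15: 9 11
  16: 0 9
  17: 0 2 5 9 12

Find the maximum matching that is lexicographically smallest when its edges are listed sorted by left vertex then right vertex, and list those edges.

|M| = 6 (so the lex-smallest maximum matching has 6 edges)
process left vertices in ascending order; for each, take the smallest-labelled available neighbour that still permits 6 edges overall, or leave it unmatched if none does
lex-smallest matching: {3-0, 6-9, 10-8, 13-1, 14-11, 17-2}

Lex-smallest maximum matching: {(3,0), (6,9), (10,8), (13,1), (14,11), (17,2)}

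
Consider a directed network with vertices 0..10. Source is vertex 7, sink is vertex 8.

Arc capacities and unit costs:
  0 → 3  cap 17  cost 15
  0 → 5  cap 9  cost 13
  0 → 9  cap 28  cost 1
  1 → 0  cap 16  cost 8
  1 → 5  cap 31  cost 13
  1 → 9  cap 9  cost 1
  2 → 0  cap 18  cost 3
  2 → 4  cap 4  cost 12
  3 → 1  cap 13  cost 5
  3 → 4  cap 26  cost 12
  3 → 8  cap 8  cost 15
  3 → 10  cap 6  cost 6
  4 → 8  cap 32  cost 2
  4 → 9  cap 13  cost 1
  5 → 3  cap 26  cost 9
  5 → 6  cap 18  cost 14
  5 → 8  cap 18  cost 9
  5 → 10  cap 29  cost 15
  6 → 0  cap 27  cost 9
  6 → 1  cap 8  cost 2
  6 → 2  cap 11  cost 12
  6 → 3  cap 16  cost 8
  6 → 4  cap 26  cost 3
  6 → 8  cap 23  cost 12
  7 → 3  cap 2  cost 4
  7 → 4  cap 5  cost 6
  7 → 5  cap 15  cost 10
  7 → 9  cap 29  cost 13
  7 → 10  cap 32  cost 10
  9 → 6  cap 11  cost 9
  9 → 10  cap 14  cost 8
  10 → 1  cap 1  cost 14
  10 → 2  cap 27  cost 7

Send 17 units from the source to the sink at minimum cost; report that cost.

shortest-cost path #1: 7→4→8 push 5 @ unit cost 8 (adds 40)
shortest-cost path #2: 7→3→4→8 push 2 @ unit cost 18 (adds 36)
shortest-cost path #3: 7→5→8 push 10 @ unit cost 19 (adds 190)
total cost = 266

Minimum cost for 17 units: 266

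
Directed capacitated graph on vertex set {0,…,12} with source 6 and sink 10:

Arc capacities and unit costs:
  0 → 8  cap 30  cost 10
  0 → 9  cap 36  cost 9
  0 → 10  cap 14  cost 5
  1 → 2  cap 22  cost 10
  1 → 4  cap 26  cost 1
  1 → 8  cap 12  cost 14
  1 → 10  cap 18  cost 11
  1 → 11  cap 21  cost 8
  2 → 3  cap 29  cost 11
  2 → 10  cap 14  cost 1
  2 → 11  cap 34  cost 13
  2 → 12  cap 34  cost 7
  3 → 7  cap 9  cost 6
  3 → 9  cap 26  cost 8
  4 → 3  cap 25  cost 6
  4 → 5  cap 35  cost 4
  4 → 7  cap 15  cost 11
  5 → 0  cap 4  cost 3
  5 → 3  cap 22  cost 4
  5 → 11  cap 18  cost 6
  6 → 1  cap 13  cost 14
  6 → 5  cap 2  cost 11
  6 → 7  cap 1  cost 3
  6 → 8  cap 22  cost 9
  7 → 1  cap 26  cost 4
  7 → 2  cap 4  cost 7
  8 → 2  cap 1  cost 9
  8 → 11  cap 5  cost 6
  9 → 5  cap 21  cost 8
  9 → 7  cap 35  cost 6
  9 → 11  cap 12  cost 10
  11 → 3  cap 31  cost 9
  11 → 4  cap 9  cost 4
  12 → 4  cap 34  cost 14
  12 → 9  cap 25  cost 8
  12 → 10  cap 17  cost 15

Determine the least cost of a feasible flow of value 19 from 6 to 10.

shortest-cost path #1: 6→7→2→10 push 1 @ unit cost 11 (adds 11)
shortest-cost path #2: 6→8→2→10 push 1 @ unit cost 19 (adds 19)
shortest-cost path #3: 6→5→0→10 push 2 @ unit cost 19 (adds 38)
shortest-cost path #4: 6→1→10 push 13 @ unit cost 25 (adds 325)
shortest-cost path #5: 6→8→11→4→5→0→10 push 2 @ unit cost 31 (adds 62)
total cost = 455

Minimum cost for 19 units: 455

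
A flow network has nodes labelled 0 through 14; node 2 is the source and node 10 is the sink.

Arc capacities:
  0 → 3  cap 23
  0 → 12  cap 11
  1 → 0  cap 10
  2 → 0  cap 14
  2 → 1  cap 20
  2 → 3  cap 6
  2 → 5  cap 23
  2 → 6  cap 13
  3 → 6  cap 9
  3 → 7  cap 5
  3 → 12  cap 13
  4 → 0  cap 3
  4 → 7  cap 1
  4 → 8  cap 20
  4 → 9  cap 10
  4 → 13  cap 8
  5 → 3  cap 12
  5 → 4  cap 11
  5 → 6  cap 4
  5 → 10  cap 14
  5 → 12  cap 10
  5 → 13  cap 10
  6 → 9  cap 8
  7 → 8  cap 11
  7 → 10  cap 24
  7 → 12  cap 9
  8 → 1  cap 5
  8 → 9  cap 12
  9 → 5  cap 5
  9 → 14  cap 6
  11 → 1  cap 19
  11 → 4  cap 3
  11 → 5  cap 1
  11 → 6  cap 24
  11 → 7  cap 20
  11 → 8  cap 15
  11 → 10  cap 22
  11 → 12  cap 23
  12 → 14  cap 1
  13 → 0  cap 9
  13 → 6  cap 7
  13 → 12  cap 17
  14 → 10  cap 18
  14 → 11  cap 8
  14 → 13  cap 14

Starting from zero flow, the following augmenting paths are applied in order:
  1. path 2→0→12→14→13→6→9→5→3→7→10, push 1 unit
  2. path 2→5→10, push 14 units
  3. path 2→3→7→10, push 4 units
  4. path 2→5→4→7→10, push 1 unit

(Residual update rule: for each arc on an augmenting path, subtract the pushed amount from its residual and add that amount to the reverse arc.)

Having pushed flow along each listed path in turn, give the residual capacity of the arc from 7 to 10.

after path 1 (2→0→12→14→13→6→9→5→3→7→10, push 1): res(7,10)=23
after path 2 (2→5→10, push 14): res(7,10)=23
after path 3 (2→3→7→10, push 4): res(7,10)=19
after path 4 (2→5→4→7→10, push 1): res(7,10)=18

Residual capacity of (7,10): 18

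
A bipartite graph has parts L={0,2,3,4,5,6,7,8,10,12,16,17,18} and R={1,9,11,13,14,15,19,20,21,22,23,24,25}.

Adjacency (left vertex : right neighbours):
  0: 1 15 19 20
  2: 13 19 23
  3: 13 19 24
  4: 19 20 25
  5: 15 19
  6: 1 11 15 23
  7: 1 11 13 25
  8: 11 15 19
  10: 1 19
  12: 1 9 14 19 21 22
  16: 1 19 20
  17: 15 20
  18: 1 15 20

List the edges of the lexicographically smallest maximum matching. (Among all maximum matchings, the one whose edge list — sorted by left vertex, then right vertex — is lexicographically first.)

|M| = 10 (so the lex-smallest maximum matching has 10 edges)
process left vertices in ascending order; for each, take the smallest-labelled available neighbour that still permits 10 edges overall, or leave it unmatched if none does
lex-smallest matching: {0-1, 2-13, 3-24, 4-19, 5-15, 6-23, 7-25, 8-11, 12-9, 16-20}

Lex-smallest maximum matching: {(0,1), (2,13), (3,24), (4,19), (5,15), (6,23), (7,25), (8,11), (12,9), (16,20)}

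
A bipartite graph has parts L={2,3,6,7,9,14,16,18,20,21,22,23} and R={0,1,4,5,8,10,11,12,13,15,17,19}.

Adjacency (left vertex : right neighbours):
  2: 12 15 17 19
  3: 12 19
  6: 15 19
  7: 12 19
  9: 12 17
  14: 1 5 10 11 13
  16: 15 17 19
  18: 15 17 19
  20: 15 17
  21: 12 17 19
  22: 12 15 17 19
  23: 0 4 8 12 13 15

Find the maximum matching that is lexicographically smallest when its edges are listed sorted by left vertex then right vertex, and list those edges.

|M| = 6 (so the lex-smallest maximum matching has 6 edges)
process left vertices in ascending order; for each, take the smallest-labelled available neighbour that still permits 6 edges overall, or leave it unmatched if none does
lex-smallest matching: {2-12, 3-19, 6-15, 9-17, 14-1, 23-0}

Lex-smallest maximum matching: {(2,12), (3,19), (6,15), (9,17), (14,1), (23,0)}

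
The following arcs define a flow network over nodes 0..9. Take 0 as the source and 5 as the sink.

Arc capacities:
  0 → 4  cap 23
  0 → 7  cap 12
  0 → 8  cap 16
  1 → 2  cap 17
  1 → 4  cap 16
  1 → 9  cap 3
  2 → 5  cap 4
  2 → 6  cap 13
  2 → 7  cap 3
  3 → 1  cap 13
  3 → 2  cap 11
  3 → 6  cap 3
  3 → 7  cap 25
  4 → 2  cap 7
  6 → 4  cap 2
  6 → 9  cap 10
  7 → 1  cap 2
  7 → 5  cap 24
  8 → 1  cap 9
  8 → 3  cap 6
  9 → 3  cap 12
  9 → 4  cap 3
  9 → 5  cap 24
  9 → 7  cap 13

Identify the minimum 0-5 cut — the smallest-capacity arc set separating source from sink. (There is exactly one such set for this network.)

Min-cut arcs: {(0,7), (4,2), (8,1), (8,3)} (total capacity 34)

augment #1: 0→7→5 push 12
augment #2: 0→4→2→5 push 4
augment #3: 0→4→2→7→5 push 3
augment #4: 0→8→1→9→5 push 3
augment #5: 0→8→3→7→5 push 6
augment #6: 0→8→1→2→6→9→5 push 6
max flow = 34; residual-reachable set from 0 gives S-side
cut edges (S→T): {(0,7), (4,2), (8,1), (8,3)} total cap 34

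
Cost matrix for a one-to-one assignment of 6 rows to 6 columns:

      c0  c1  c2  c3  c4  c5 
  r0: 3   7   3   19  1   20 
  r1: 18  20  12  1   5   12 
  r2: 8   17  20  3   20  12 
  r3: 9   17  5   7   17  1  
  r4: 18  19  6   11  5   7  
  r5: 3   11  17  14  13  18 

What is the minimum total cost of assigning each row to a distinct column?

Minimum assignment cost: 25

optimal assignment: row0→col1 (cost 7), row1→col4 (cost 5), row2→col3 (cost 3), row3→col5 (cost 1), row4→col2 (cost 6), row5→col0 (cost 3)
total = 7 + 5 + 3 + 1 + 6 + 3 = 25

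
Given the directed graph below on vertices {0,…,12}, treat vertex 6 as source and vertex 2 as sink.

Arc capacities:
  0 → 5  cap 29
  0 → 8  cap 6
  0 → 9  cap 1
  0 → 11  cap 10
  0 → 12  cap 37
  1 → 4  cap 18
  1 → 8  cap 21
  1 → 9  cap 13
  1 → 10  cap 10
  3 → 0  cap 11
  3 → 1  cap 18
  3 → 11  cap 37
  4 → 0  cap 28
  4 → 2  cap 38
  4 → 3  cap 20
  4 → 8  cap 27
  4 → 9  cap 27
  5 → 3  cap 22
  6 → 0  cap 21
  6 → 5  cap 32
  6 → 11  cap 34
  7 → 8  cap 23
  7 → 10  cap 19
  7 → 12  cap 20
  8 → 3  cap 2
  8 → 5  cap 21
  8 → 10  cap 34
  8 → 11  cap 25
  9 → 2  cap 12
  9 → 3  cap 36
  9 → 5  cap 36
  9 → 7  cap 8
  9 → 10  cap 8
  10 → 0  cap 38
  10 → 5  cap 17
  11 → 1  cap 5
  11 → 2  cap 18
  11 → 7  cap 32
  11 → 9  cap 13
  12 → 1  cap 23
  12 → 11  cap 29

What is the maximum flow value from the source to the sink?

Maximum flow value: 48

augment #1: 6→11→2 bottleneck 18, total now 18
augment #2: 6→0→9→2 bottleneck 1, total now 19
augment #3: 6→11→9→2 bottleneck 11, total now 30
augment #4: 6→11→1→4→2 bottleneck 5, total now 35
augment #5: 6→0→12→1→4→2 bottleneck 13, total now 48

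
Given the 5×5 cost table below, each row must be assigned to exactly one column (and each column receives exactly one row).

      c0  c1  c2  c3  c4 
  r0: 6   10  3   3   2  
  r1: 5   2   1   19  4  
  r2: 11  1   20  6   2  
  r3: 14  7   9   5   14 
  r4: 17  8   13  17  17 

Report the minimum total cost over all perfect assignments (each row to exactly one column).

Minimum assignment cost: 22

optimal assignment: row0→col0 (cost 6), row1→col2 (cost 1), row2→col4 (cost 2), row3→col3 (cost 5), row4→col1 (cost 8)
total = 6 + 1 + 2 + 5 + 8 = 22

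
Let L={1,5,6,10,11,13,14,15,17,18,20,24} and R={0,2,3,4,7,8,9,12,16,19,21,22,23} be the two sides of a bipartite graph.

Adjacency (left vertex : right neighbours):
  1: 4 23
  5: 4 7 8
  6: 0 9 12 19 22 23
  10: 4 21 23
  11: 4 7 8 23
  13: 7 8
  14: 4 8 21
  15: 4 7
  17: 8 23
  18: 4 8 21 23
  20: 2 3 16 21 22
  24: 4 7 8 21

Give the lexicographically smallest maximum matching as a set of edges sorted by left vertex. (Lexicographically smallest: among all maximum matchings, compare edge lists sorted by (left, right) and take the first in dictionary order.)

|M| = 7 (so the lex-smallest maximum matching has 7 edges)
process left vertices in ascending order; for each, take the smallest-labelled available neighbour that still permits 7 edges overall, or leave it unmatched if none does
lex-smallest matching: {1-4, 5-7, 6-0, 10-21, 11-8, 17-23, 20-2}

Lex-smallest maximum matching: {(1,4), (5,7), (6,0), (10,21), (11,8), (17,23), (20,2)}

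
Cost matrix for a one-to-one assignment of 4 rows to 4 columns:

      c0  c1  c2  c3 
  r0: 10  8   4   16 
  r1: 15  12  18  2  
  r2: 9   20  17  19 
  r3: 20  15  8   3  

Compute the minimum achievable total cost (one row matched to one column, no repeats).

Minimum assignment cost: 27

optimal assignment: row0→col1 (cost 8), row1→col3 (cost 2), row2→col0 (cost 9), row3→col2 (cost 8)
total = 8 + 2 + 9 + 8 = 27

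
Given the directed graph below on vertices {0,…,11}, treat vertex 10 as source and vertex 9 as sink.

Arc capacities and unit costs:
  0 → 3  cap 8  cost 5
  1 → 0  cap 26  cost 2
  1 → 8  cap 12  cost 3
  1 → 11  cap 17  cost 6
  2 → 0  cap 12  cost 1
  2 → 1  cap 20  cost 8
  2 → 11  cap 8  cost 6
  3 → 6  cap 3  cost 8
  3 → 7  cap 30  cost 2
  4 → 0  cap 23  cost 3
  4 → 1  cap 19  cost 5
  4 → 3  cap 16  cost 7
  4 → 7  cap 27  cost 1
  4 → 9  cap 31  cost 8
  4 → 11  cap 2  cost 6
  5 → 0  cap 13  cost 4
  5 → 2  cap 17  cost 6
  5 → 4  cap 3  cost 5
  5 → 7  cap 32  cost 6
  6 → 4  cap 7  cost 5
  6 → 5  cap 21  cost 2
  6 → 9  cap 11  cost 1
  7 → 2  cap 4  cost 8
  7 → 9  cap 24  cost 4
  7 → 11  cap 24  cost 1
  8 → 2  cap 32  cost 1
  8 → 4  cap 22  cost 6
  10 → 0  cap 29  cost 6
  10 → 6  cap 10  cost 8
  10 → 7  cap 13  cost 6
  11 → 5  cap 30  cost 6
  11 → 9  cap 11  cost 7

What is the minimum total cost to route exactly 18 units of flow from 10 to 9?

Minimum cost for 18 units: 170

shortest-cost path #1: 10→6→9 push 10 @ unit cost 9 (adds 90)
shortest-cost path #2: 10→7→9 push 8 @ unit cost 10 (adds 80)
total cost = 170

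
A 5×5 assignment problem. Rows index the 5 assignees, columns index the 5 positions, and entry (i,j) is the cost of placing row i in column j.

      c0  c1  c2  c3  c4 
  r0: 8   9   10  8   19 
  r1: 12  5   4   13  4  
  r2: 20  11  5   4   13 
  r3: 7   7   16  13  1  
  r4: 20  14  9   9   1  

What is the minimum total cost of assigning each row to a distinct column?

optimal assignment: row0→col0 (cost 8), row1→col2 (cost 4), row2→col3 (cost 4), row3→col1 (cost 7), row4→col4 (cost 1)
total = 8 + 4 + 4 + 7 + 1 = 24

Minimum assignment cost: 24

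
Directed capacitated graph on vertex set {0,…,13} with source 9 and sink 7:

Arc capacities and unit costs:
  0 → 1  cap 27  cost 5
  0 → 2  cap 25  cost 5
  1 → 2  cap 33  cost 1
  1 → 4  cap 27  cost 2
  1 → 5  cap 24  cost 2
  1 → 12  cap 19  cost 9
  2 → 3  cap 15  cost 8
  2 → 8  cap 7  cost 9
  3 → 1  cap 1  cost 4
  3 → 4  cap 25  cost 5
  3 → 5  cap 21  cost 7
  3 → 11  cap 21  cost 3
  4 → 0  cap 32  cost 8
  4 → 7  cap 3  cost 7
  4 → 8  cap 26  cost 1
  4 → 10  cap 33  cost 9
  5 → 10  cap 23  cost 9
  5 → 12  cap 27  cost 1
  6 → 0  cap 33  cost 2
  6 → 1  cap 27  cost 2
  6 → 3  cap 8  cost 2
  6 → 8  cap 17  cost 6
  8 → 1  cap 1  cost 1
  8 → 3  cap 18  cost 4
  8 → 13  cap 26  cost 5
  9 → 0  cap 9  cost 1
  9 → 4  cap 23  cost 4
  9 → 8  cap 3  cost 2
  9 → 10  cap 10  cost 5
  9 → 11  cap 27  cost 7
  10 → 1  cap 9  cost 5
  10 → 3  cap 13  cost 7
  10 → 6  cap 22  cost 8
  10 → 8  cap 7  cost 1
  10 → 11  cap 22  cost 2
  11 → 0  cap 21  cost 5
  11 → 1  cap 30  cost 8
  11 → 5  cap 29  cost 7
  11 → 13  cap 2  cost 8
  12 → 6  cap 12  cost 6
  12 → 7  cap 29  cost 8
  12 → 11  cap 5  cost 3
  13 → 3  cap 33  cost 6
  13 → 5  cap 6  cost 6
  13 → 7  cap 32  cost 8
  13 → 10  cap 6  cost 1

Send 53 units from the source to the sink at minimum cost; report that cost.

shortest-cost path #1: 9→4→7 push 3 @ unit cost 11 (adds 33)
shortest-cost path #2: 9→8→1→5→12→7 push 1 @ unit cost 14 (adds 14)
shortest-cost path #3: 9→8→13→7 push 2 @ unit cost 15 (adds 30)
shortest-cost path #4: 9→0→1→5→12→7 push 9 @ unit cost 17 (adds 153)
shortest-cost path #5: 9→4→8→13→7 push 20 @ unit cost 18 (adds 360)
shortest-cost path #6: 9→10→8→13→7 push 4 @ unit cost 19 (adds 76)
shortest-cost path #7: 9→10→1→5→12→7 push 6 @ unit cost 21 (adds 126)
shortest-cost path #8: 9→11→13→7 push 2 @ unit cost 23 (adds 46)
shortest-cost path #9: 9→11→5→12→7 push 6 @ unit cost 23 (adds 138)
total cost = 976

Minimum cost for 53 units: 976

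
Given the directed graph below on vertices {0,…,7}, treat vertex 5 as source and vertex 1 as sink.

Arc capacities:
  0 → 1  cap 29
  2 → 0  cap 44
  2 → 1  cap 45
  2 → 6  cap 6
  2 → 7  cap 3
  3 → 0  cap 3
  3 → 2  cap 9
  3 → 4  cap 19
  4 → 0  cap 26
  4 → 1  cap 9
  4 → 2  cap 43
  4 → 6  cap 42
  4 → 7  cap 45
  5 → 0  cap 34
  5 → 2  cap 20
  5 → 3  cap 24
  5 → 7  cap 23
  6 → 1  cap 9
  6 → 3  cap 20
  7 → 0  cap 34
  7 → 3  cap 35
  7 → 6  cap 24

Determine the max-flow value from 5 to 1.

Maximum flow value: 86

augment #1: 5→0→1 bottleneck 29, total now 29
augment #2: 5→2→1 bottleneck 20, total now 49
augment #3: 5→3→2→1 bottleneck 9, total now 58
augment #4: 5→3→4→1 bottleneck 9, total now 67
augment #5: 5→7→6→1 bottleneck 9, total now 76
augment #6: 5→3→4→2→1 bottleneck 6, total now 82
augment #7: 5→7→3→4→2→1 bottleneck 4, total now 86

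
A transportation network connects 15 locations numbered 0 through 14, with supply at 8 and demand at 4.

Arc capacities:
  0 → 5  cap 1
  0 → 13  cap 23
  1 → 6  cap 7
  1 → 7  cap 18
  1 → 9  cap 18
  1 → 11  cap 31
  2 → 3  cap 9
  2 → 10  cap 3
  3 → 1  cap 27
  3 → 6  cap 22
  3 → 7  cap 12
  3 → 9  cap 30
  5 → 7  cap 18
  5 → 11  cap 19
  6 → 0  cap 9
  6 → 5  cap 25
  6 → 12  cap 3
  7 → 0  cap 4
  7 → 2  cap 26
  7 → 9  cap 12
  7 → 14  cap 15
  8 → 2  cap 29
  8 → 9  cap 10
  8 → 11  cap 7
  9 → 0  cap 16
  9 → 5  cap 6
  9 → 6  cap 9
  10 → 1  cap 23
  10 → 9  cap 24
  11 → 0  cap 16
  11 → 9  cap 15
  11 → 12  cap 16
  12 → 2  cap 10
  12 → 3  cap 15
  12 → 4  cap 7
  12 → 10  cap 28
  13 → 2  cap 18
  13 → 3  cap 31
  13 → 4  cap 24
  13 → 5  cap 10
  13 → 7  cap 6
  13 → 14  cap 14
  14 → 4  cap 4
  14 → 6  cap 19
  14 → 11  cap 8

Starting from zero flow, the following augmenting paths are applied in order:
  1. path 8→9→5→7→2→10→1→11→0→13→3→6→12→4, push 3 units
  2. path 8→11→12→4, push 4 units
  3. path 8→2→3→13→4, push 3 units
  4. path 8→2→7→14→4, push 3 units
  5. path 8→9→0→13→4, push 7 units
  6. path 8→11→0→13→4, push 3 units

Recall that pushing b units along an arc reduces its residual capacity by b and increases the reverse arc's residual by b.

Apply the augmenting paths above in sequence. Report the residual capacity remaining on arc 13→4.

after path 1 (8→9→5→7→2→10→1→11→0→13→3→6→12→4, push 3): res(13,4)=24
after path 2 (8→11→12→4, push 4): res(13,4)=24
after path 3 (8→2→3→13→4, push 3): res(13,4)=21
after path 4 (8→2→7→14→4, push 3): res(13,4)=21
after path 5 (8→9→0→13→4, push 7): res(13,4)=14
after path 6 (8→11→0→13→4, push 3): res(13,4)=11

Residual capacity of (13,4): 11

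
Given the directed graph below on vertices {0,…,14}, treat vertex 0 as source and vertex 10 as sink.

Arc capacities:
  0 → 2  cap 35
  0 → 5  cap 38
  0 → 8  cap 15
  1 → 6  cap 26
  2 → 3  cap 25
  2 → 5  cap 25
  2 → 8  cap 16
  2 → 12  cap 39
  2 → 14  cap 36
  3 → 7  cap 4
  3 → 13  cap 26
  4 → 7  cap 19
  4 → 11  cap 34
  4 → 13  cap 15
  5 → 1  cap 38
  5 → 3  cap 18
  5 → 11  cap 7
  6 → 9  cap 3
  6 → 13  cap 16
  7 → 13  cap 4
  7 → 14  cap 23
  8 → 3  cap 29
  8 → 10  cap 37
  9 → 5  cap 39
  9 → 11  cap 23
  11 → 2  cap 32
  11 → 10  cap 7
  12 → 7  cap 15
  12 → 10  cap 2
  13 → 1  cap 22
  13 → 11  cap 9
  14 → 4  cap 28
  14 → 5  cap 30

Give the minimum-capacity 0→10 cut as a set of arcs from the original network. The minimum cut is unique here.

Min-cut arcs: {(0,8), (2,8), (11,10), (12,10)} (total capacity 40)

augment #1: 0→8→10 push 15
augment #2: 0→2→8→10 push 16
augment #3: 0→2→12→10 push 2
augment #4: 0→5→11→10 push 7
max flow = 40; residual-reachable set from 0 gives S-side
cut edges (S→T): {(0,8), (2,8), (11,10), (12,10)} total cap 40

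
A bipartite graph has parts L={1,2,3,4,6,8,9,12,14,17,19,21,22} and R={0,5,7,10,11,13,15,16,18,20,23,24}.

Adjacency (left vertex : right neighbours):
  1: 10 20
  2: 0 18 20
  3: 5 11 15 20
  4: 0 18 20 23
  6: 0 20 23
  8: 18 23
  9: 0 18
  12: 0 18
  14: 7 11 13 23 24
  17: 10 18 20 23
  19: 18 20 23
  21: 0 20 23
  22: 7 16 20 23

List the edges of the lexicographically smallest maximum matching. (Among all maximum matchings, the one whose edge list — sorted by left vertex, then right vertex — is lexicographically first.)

Lex-smallest maximum matching: {(1,10), (2,0), (3,5), (4,18), (6,20), (8,23), (14,7), (22,16)}

|M| = 8 (so the lex-smallest maximum matching has 8 edges)
process left vertices in ascending order; for each, take the smallest-labelled available neighbour that still permits 8 edges overall, or leave it unmatched if none does
lex-smallest matching: {1-10, 2-0, 3-5, 4-18, 6-20, 8-23, 14-7, 22-16}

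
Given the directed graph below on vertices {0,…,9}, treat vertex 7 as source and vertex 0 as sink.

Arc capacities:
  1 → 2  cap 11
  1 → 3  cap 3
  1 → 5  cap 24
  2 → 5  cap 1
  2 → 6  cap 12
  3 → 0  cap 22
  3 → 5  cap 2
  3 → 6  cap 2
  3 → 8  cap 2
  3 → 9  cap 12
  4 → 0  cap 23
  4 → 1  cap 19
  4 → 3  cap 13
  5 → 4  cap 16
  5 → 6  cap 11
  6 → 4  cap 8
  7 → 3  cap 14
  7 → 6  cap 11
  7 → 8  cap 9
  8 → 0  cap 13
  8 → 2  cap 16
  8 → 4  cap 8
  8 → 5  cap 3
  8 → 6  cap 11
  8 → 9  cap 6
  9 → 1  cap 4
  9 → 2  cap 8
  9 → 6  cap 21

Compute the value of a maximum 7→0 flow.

Maximum flow value: 31

augment #1: 7→3→0 bottleneck 14, total now 14
augment #2: 7→8→0 bottleneck 9, total now 23
augment #3: 7→6→4→0 bottleneck 8, total now 31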